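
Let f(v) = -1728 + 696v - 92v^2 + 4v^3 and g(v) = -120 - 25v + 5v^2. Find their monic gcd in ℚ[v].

Apply the Euclidean algorithm:
  4v^3 - 92v^2 + 696v - 1728 = ((4/5)v - 72/5)(5v^2 - 25v - 120) + (432v - 3456)
  5v^2 - 25v - 120 = ((5/432)v + 5/144)(432v - 3456) + (0)
Last nonzero remainder: 432v - 3456. Dividing through by 432 gives the monic gcd v - 8.

-8 + v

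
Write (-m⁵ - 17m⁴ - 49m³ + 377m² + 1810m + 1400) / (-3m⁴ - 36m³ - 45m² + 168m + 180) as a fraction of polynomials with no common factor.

(m³ + 6m² - 27m - 140)/(3m² + 3m - 18)

Euclidean algorithm in ℚ[m]:
  -m⁵ - 17m⁴ - 49m³ + 377m² + 1810m + 1400 = ((1/3)m + 5/3)(-3m⁴ - 36m³ - 45m² + 168m + 180) + (26m³ + 396m² + 1470m + 1100)
  -3m⁴ - 36m³ - 45m² + 168m + 180 = (-(3/26)m + 63/169)(26m³ + 396m² + 1470m + 1100) + (-(3888/169)m² - (42768/169)m - 38880/169)
  26m³ + 396m² + 1470m + 1100 = (-(2197/1944)m - 9295/1944)(-(3888/169)m² - (42768/169)m - 38880/169) + (0)
Last nonzero remainder: -(3888/169)m² - (42768/169)m - 38880/169. Dividing through by -3888/169 gives the monic gcd m² + 11m + 10.
Cancel m² + 11m + 10 from numerator and denominator to get the reduced form.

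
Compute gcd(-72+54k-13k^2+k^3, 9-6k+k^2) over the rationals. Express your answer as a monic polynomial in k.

Repeated division with remainder:
  k^3-13k^2+54k-72 = (k-7)(k^2-6k+9) + (3k-9)
  k^2-6k+9 = ((1/3)k-1)(3k-9) + (0)
Last nonzero remainder: 3k-9. Dividing through by 3 gives the monic gcd k-3.

-3+k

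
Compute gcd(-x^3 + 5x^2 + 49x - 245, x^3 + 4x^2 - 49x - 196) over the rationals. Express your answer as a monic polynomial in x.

Apply the Euclidean algorithm:
  -x^3 + 5x^2 + 49x - 245 = (-1)(x^3 + 4x^2 - 49x - 196) + (9x^2 - 441)
  x^3 + 4x^2 - 49x - 196 = ((1/9)x + 4/9)(9x^2 - 441) + (0)
Last nonzero remainder: 9x^2 - 441. Dividing through by 9 gives the monic gcd x^2 - 49.

x^2 - 49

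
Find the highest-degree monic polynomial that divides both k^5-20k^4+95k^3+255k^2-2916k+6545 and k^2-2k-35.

k^2-2k-35

Euclidean algorithm in ℚ[k]:
  k^5-20k^4+95k^3+255k^2-2916k+6545 = (k^3-18k^2+94k-187)(k^2-2k-35) + (0)
The last nonzero remainder k^2-2k-35 is already monic.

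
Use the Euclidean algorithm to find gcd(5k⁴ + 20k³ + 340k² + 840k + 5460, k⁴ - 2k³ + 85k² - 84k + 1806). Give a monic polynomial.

k² + 42

Repeated division with remainder:
  5k⁴ + 20k³ + 340k² + 840k + 5460 = (5)(k⁴ - 2k³ + 85k² - 84k + 1806) + (30k³ - 85k² + 1260k - 3570)
  k⁴ - 2k³ + 85k² - 84k + 1806 = ((1/30)k + 1/36)(30k³ - 85k² + 1260k - 3570) + ((1633/36)k² + 11431/6)
  30k³ - 85k² + 1260k - 3570 = ((1080/1633)k - 3060/1633)((1633/36)k² + 11431/6) + (0)
Last nonzero remainder: (1633/36)k² + 11431/6. Dividing through by 1633/36 gives the monic gcd k² + 42.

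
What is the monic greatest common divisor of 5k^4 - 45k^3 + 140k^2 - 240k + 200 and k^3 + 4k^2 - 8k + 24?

k^2 - 2k + 4

Apply the Euclidean algorithm:
  5k^4 - 45k^3 + 140k^2 - 240k + 200 = (5k - 65)(k^3 + 4k^2 - 8k + 24) + (440k^2 - 880k + 1760)
  k^3 + 4k^2 - 8k + 24 = ((1/440)k + 3/220)(440k^2 - 880k + 1760) + (0)
Last nonzero remainder: 440k^2 - 880k + 1760. Dividing through by 440 gives the monic gcd k^2 - 2k + 4.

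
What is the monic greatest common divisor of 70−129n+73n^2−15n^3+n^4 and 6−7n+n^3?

2−3n+n^2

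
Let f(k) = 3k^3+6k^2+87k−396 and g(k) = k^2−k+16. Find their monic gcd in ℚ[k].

1

Euclidean algorithm in ℚ[k]:
  3k^3+6k^2+87k−396 = (3k+9)(k^2−k+16) + (48k−540)
  k^2−k+16 = ((1/48)k+41/192)(48k−540) + (2101/16)
  48k−540 = ((768/2101)k−8640/2101)(2101/16) + (0)
The last nonzero remainder is the constant 2101/16, so the polynomials are coprime and gcd = 1.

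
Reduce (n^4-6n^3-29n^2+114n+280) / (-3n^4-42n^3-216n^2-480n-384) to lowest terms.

(-n^2+12n-35)/(3n^2+24n+48)

Apply the Euclidean algorithm:
  n^4-6n^3-29n^2+114n+280 = (-1/3)(-3n^4-42n^3-216n^2-480n-384) + (-20n^3-101n^2-46n+152)
  -3n^4-42n^3-216n^2-480n-384 = ((3/20)n+537/400)(-20n^3-101n^2-46n+152) + (-(29403/400)n^2-(88209/200)n-29403/50)
  -20n^3-101n^2-46n+152 = ((8000/29403)n-7600/29403)(-(29403/400)n^2-(88209/200)n-29403/50) + (0)
Last nonzero remainder: -(29403/400)n^2-(88209/200)n-29403/50. Dividing through by -29403/400 gives the monic gcd n^2+6n+8.
Cancel n^2+6n+8 from numerator and denominator to get the reduced form.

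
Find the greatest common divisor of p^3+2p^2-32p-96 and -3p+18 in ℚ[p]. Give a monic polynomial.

Repeated division with remainder:
  p^3+2p^2-32p-96 = (-(1/3)p^2-(8/3)p-16/3)(-3p+18) + (0)
Last nonzero remainder: -3p+18. Dividing through by -3 gives the monic gcd p-6.

p-6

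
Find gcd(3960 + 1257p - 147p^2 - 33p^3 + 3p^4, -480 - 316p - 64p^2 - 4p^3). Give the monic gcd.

Repeated division with remainder:
  3p^4 - 33p^3 - 147p^2 + 1257p + 3960 = (-(3/4)p + 81/4)(-4p^3 - 64p^2 - 316p - 480) + (912p^2 + 7296p + 13680)
  -4p^3 - 64p^2 - 316p - 480 = (-(1/228)p - 2/57)(912p^2 + 7296p + 13680) + (0)
Last nonzero remainder: 912p^2 + 7296p + 13680. Dividing through by 912 gives the monic gcd p^2 + 8p + 15.

15 + 8p + p^2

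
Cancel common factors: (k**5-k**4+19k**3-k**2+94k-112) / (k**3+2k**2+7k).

Apply the Euclidean algorithm:
  k**5-k**4+19k**3-k**2+94k-112 = (k**2-3k+18)(k**3+2k**2+7k) + (-16k**2-32k-112)
  k**3+2k**2+7k = (-(1/16)k)(-16k**2-32k-112) + (0)
Last nonzero remainder: -16k**2-32k-112. Dividing through by -16 gives the monic gcd k**2+2k+7.
Cancel k**2+2k+7 from numerator and denominator to get the reduced form.

(k**3-3k**2+18k-16)/(k)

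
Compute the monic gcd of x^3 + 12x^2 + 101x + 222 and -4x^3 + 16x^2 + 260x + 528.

x + 3

Euclidean algorithm in ℚ[x]:
  x^3 + 12x^2 + 101x + 222 = (-1/4)(-4x^3 + 16x^2 + 260x + 528) + (16x^2 + 166x + 354)
  -4x^3 + 16x^2 + 260x + 528 = (-(1/4)x + 115/32)(16x^2 + 166x + 354) + (-(3969/16)x - 11907/16)
  16x^2 + 166x + 354 = (-(256/3969)x - 1888/3969)(-(3969/16)x - 11907/16) + (0)
Last nonzero remainder: -(3969/16)x - 11907/16. Dividing through by -3969/16 gives the monic gcd x + 3.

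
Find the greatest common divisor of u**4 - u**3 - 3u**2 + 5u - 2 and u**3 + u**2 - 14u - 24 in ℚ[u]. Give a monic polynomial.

u + 2

Repeated division with remainder:
  u**4 - u**3 - 3u**2 + 5u - 2 = (u - 2)(u**3 + u**2 - 14u - 24) + (13u**2 + u - 50)
  u**3 + u**2 - 14u - 24 = ((1/13)u + 12/169)(13u**2 + u - 50) + (-(1728/169)u - 3456/169)
  13u**2 + u - 50 = (-(2197/1728)u + 4225/1728)(-(1728/169)u - 3456/169) + (0)
Last nonzero remainder: -(1728/169)u - 3456/169. Dividing through by -1728/169 gives the monic gcd u + 2.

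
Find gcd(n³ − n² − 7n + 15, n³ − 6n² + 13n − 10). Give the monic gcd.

n² − 4n + 5

Repeated division with remainder:
  n³ − n² − 7n + 15 = (n³ − 6n² + 13n − 10) + (5n² − 20n + 25)
  n³ − 6n² + 13n − 10 = ((1/5)n − 2/5)(5n² − 20n + 25) + (0)
Last nonzero remainder: 5n² − 20n + 25. Dividing through by 5 gives the monic gcd n² − 4n + 5.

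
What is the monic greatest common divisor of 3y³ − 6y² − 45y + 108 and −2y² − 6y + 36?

y − 3

By polynomial division,
  3y³ − 6y² − 45y + 108 = (−(3/2)y + 15/2)(−2y² − 6y + 36) + (54y − 162)
  −2y² − 6y + 36 = (−(1/27)y − 2/9)(54y − 162) + (0)
Last nonzero remainder: 54y − 162. Dividing through by 54 gives the monic gcd y − 3.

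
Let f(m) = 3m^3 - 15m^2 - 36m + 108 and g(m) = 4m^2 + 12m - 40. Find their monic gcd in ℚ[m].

m - 2

Apply the Euclidean algorithm:
  3m^3 - 15m^2 - 36m + 108 = ((3/4)m - 6)(4m^2 + 12m - 40) + (66m - 132)
  4m^2 + 12m - 40 = ((2/33)m + 10/33)(66m - 132) + (0)
Last nonzero remainder: 66m - 132. Dividing through by 66 gives the monic gcd m - 2.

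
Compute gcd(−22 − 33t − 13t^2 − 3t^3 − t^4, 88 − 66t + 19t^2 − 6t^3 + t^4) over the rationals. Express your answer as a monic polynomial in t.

Apply the Euclidean algorithm:
  −t^4 − 3t^3 − 13t^2 − 33t − 22 = (−1)(t^4 − 6t^3 + 19t^2 − 66t + 88) + (−9t^3 + 6t^2 − 99t + 66)
  t^4 − 6t^3 + 19t^2 − 66t + 88 = (−(1/9)t + 16/27)(−9t^3 + 6t^2 − 99t + 66) + ((40/9)t^2 + 440/9)
  −9t^3 + 6t^2 − 99t + 66 = (−(81/40)t + 27/20)((40/9)t^2 + 440/9) + (0)
Last nonzero remainder: (40/9)t^2 + 440/9. Dividing through by 40/9 gives the monic gcd t^2 + 11.

11 + t^2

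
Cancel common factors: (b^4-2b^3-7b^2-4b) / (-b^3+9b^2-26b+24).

By polynomial division,
  b^4-2b^3-7b^2-4b = (-b-7)(-b^3+9b^2-26b+24) + (30b^2-162b+168)
  -b^3+9b^2-26b+24 = (-(1/30)b+3/25)(30b^2-162b+168) + (-(24/25)b+96/25)
  30b^2-162b+168 = (-(125/4)b+175/4)(-(24/25)b+96/25) + (0)
Last nonzero remainder: -(24/25)b+96/25. Dividing through by -24/25 gives the monic gcd b-4.
Cancel b-4 from numerator and denominator to get the reduced form.

(-b^3-2b^2-b)/(b^2-5b+6)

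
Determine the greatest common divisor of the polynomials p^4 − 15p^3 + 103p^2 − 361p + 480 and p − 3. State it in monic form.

Repeated division with remainder:
  p^4 − 15p^3 + 103p^2 − 361p + 480 = (p^3 − 12p^2 + 67p − 160)(p − 3) + (0)
The last nonzero remainder p − 3 is already monic.

p − 3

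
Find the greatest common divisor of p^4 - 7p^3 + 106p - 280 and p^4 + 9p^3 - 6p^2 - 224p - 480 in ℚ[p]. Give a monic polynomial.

p^2 - p - 20

By polynomial division,
  p^4 - 7p^3 + 106p - 280 = (p^4 + 9p^3 - 6p^2 - 224p - 480) + (-16p^3 + 6p^2 + 330p + 200)
  p^4 + 9p^3 - 6p^2 - 224p - 480 = (-(1/16)p - 75/128)(-16p^3 + 6p^2 + 330p + 200) + ((1161/64)p^2 - (1161/64)p - 5805/16)
  -16p^3 + 6p^2 + 330p + 200 = (-(1024/1161)p - 640/1161)((1161/64)p^2 - (1161/64)p - 5805/16) + (0)
Last nonzero remainder: (1161/64)p^2 - (1161/64)p - 5805/16. Dividing through by 1161/64 gives the monic gcd p^2 - p - 20.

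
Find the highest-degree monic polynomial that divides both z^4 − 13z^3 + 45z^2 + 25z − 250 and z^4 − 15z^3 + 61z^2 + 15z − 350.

z^3 − 8z^2 + 5z + 50

Repeated division with remainder:
  z^4 − 13z^3 + 45z^2 + 25z − 250 = (z^4 − 15z^3 + 61z^2 + 15z − 350) + (2z^3 − 16z^2 + 10z + 100)
  z^4 − 15z^3 + 61z^2 + 15z − 350 = ((1/2)z − 7/2)(2z^3 − 16z^2 + 10z + 100) + (0)
Last nonzero remainder: 2z^3 − 16z^2 + 10z + 100. Dividing through by 2 gives the monic gcd z^3 − 8z^2 + 5z + 50.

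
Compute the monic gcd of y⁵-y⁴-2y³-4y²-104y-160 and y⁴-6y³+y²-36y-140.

Apply the Euclidean algorithm:
  y⁵-y⁴-2y³-4y²-104y-160 = (y+5)(y⁴-6y³+y²-36y-140) + (27y³+27y²+216y+540)
  y⁴-6y³+y²-36y-140 = ((1/27)y-7/27)(27y³+27y²+216y+540) + (0)
Last nonzero remainder: 27y³+27y²+216y+540. Dividing through by 27 gives the monic gcd y³+y²+8y+20.

y³+y²+8y+20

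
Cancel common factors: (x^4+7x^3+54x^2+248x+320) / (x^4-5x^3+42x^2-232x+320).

Euclidean algorithm in ℚ[x]:
  x^4+7x^3+54x^2+248x+320 = (x^4-5x^3+42x^2-232x+320) + (12x^3+12x^2+480x)
  x^4-5x^3+42x^2-232x+320 = ((1/12)x-1/2)(12x^3+12x^2+480x) + (8x^2+8x+320)
  12x^3+12x^2+480x = ((3/2)x)(8x^2+8x+320) + (0)
Last nonzero remainder: 8x^2+8x+320. Dividing through by 8 gives the monic gcd x^2+x+40.
Cancel x^2+x+40 from numerator and denominator to get the reduced form.

(x^2+6x+8)/(x^2-6x+8)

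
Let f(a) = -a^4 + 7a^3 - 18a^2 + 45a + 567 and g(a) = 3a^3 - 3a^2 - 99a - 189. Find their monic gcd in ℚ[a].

Repeated division with remainder:
  -a^4 + 7a^3 - 18a^2 + 45a + 567 = (-(1/3)a + 2)(3a^3 - 3a^2 - 99a - 189) + (-45a^2 + 180a + 945)
  3a^3 - 3a^2 - 99a - 189 = (-(1/15)a - 1/5)(-45a^2 + 180a + 945) + (0)
Last nonzero remainder: -45a^2 + 180a + 945. Dividing through by -45 gives the monic gcd a^2 - 4a - 21.

a^2 - 4a - 21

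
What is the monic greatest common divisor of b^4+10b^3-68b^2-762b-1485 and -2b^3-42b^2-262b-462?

b^2+14b+33

Euclidean algorithm in ℚ[b]:
  b^4+10b^3-68b^2-762b-1485 = (-(1/2)b+11/2)(-2b^3-42b^2-262b-462) + (32b^2+448b+1056)
  -2b^3-42b^2-262b-462 = (-(1/16)b-7/16)(32b^2+448b+1056) + (0)
Last nonzero remainder: 32b^2+448b+1056. Dividing through by 32 gives the monic gcd b^2+14b+33.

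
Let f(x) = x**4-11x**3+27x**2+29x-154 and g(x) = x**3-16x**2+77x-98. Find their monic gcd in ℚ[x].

x-7

By polynomial division,
  x**4-11x**3+27x**2+29x-154 = (x+5)(x**3-16x**2+77x-98) + (30x**2-258x+336)
  x**3-16x**2+77x-98 = ((1/30)x-37/150)(30x**2-258x+336) + ((54/25)x-378/25)
  30x**2-258x+336 = ((125/9)x-200/9)((54/25)x-378/25) + (0)
Last nonzero remainder: (54/25)x-378/25. Dividing through by 54/25 gives the monic gcd x-7.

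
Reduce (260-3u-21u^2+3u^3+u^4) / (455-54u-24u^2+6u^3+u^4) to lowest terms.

(4+u)/(7+u)

By polynomial division,
  u^4+3u^3-21u^2-3u+260 = (u^4+6u^3-24u^2-54u+455) + (-3u^3+3u^2+51u-195)
  u^4+6u^3-24u^2-54u+455 = (-(1/3)u-7/3)(-3u^3+3u^2+51u-195) + (0)
Last nonzero remainder: -3u^3+3u^2+51u-195. Dividing through by -3 gives the monic gcd u^3-u^2-17u+65.
Cancel u^3-u^2-17u+65 from numerator and denominator to get the reduced form.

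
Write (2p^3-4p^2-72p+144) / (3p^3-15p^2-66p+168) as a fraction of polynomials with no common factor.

(2p^2-72)/(3p^2-9p-84)

By polynomial division,
  2p^3-4p^2-72p+144 = (2/3)(3p^3-15p^2-66p+168) + (6p^2-28p+32)
  3p^3-15p^2-66p+168 = ((1/2)p-1/6)(6p^2-28p+32) + (-(260/3)p+520/3)
  6p^2-28p+32 = (-(9/130)p+12/65)(-(260/3)p+520/3) + (0)
Last nonzero remainder: -(260/3)p+520/3. Dividing through by -260/3 gives the monic gcd p-2.
Cancel p-2 from numerator and denominator to get the reduced form.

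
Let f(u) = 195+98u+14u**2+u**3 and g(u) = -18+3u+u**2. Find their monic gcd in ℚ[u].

1

Euclidean algorithm in ℚ[u]:
  u**3+14u**2+98u+195 = (u+11)(u**2+3u-18) + (83u+393)
  u**2+3u-18 = ((1/83)u-144/6889)(83u+393) + (-67410/6889)
  83u+393 = (-(571787/67410)u-902459/22470)(-67410/6889) + (0)
The last nonzero remainder is the constant -67410/6889, so the polynomials are coprime and gcd = 1.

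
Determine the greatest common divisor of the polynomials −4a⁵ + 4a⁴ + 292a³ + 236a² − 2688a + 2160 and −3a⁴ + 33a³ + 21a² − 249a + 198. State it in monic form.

Euclidean algorithm in ℚ[a]:
  −4a⁵ + 4a⁴ + 292a³ + 236a² − 2688a + 2160 = ((4/3)a + 40/3)(−3a⁴ + 33a³ + 21a² − 249a + 198) + (−176a³ + 288a² + 368a − 480)
  −3a⁴ + 33a³ + 21a² − 249a + 198 = ((3/176)a − 309/1936)(−176a³ + 288a² + 368a − 480) + ((7344/121)a² − (22032/121)a + 14688/121)
  −176a³ + 288a² + 368a − 480 = (−(1331/459)a − 605/153)((7344/121)a² − (22032/121)a + 14688/121) + (0)
Last nonzero remainder: (7344/121)a² − (22032/121)a + 14688/121. Dividing through by 7344/121 gives the monic gcd a² − 3a + 2.

a² − 3a + 2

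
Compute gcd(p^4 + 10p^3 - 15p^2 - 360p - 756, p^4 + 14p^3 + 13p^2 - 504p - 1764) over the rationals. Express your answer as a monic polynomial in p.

Repeated division with remainder:
  p^4 + 10p^3 - 15p^2 - 360p - 756 = (p^4 + 14p^3 + 13p^2 - 504p - 1764) + (-4p^3 - 28p^2 + 144p + 1008)
  p^4 + 14p^3 + 13p^2 - 504p - 1764 = (-(1/4)p - 7/4)(-4p^3 - 28p^2 + 144p + 1008) + (0)
Last nonzero remainder: -4p^3 - 28p^2 + 144p + 1008. Dividing through by -4 gives the monic gcd p^3 + 7p^2 - 36p - 252.

p^3 + 7p^2 - 36p - 252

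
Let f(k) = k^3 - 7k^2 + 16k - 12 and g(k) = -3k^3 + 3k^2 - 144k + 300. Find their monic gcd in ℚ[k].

k - 2

Apply the Euclidean algorithm:
  k^3 - 7k^2 + 16k - 12 = (-1/3)(-3k^3 + 3k^2 - 144k + 300) + (-6k^2 - 32k + 88)
  -3k^3 + 3k^2 - 144k + 300 = ((1/2)k - 19/6)(-6k^2 - 32k + 88) + (-(868/3)k + 1736/3)
  -6k^2 - 32k + 88 = ((9/434)k + 33/217)(-(868/3)k + 1736/3) + (0)
Last nonzero remainder: -(868/3)k + 1736/3. Dividing through by -868/3 gives the monic gcd k - 2.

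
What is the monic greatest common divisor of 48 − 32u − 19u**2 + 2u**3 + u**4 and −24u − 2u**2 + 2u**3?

Euclidean algorithm in ℚ[u]:
  u**4 + 2u**3 − 19u**2 − 32u + 48 = ((1/2)u + 3/2)(2u**3 − 2u**2 − 24u) + (−4u**2 + 4u + 48)
  2u**3 − 2u**2 − 24u = (−(1/2)u)(−4u**2 + 4u + 48) + (0)
Last nonzero remainder: −4u**2 + 4u + 48. Dividing through by −4 gives the monic gcd u**2 − u − 12.

−12 − u + u**2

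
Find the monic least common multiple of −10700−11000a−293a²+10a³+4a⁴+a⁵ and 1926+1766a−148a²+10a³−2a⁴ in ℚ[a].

96300+88300a−8363a²−383a³−26a⁴−5a⁵+a⁶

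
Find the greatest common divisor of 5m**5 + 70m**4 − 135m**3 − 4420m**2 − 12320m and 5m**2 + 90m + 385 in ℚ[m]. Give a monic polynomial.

By polynomial division,
  5m**5 + 70m**4 − 135m**3 − 4420m**2 − 12320m = (m**3 − 4m**2 − 32m)(5m**2 + 90m + 385) + (0)
Last nonzero remainder: 5m**2 + 90m + 385. Dividing through by 5 gives the monic gcd m**2 + 18m + 77.

m**2 + 18m + 77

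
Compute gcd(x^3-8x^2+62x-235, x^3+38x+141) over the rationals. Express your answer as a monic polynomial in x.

x^2-3x+47

By polynomial division,
  x^3-8x^2+62x-235 = (x^3+38x+141) + (-8x^2+24x-376)
  x^3+38x+141 = (-(1/8)x-3/8)(-8x^2+24x-376) + (0)
Last nonzero remainder: -8x^2+24x-376. Dividing through by -8 gives the monic gcd x^2-3x+47.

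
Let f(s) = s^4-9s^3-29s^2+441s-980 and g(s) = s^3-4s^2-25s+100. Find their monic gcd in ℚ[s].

Euclidean algorithm in ℚ[s]:
  s^4-9s^3-29s^2+441s-980 = (s-5)(s^3-4s^2-25s+100) + (-24s^2+216s-480)
  s^3-4s^2-25s+100 = (-(1/24)s-5/24)(-24s^2+216s-480) + (0)
Last nonzero remainder: -24s^2+216s-480. Dividing through by -24 gives the monic gcd s^2-9s+20.

s^2-9s+20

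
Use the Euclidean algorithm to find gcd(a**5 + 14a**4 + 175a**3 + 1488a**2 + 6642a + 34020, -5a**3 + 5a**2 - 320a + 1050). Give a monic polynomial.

a**2 + 2a + 70

Repeated division with remainder:
  a**5 + 14a**4 + 175a**3 + 1488a**2 + 6642a + 34020 = (-(1/5)a**2 - 3a - 126/5)(-5a**3 + 5a**2 - 320a + 1050) + (864a**2 + 1728a + 60480)
  -5a**3 + 5a**2 - 320a + 1050 = (-(5/864)a + 5/288)(864a**2 + 1728a + 60480) + (0)
Last nonzero remainder: 864a**2 + 1728a + 60480. Dividing through by 864 gives the monic gcd a**2 + 2a + 70.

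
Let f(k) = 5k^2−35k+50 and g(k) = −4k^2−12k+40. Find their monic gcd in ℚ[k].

k−2

Repeated division with remainder:
  5k^2−35k+50 = (−5/4)(−4k^2−12k+40) + (−50k+100)
  −4k^2−12k+40 = ((2/25)k+2/5)(−50k+100) + (0)
Last nonzero remainder: −50k+100. Dividing through by −50 gives the monic gcd k−2.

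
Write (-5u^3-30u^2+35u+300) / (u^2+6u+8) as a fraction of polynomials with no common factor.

(-5u^2-10u+75)/(u+2)

By polynomial division,
  -5u^3-30u^2+35u+300 = (-5u)(u^2+6u+8) + (75u+300)
  u^2+6u+8 = ((1/75)u+2/75)(75u+300) + (0)
Last nonzero remainder: 75u+300. Dividing through by 75 gives the monic gcd u+4.
Cancel u+4 from numerator and denominator to get the reduced form.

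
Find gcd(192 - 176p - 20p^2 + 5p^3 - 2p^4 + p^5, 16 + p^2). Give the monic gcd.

16 + p^2

Apply the Euclidean algorithm:
  p^5 - 2p^4 + 5p^3 - 20p^2 - 176p + 192 = (p^3 - 2p^2 - 11p + 12)(p^2 + 16) + (0)
The last nonzero remainder p^2 + 16 is already monic.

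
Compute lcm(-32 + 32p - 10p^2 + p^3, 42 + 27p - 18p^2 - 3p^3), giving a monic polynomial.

-224 - 32p + 154p^2 - 41p^3 - 2p^4 + p^5

Repeated division with remainder:
  p^3 - 10p^2 + 32p - 32 = (-1/3)(-3p^3 - 18p^2 + 27p + 42) + (-16p^2 + 41p - 18)
  -3p^3 - 18p^2 + 27p + 42 = ((3/16)p + 411/256)(-16p^2 + 41p - 18) + (-(9075/256)p + 9075/128)
  -16p^2 + 41p - 18 = ((4096/9075)p - 768/3025)(-(9075/256)p + 9075/128) + (0)
Last nonzero remainder: -(9075/256)p + 9075/128. Dividing through by -9075/256 gives the monic gcd p - 2.
Then lcm(f, g) = f·g / gcd(f, g); expanding and making the result monic gives the answer.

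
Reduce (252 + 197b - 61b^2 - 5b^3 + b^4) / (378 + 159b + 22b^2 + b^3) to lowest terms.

By polynomial division,
  b^4 - 5b^3 - 61b^2 + 197b + 252 = (b - 27)(b^3 + 22b^2 + 159b + 378) + (374b^2 + 4112b + 10458)
  b^3 + 22b^2 + 159b + 378 = ((1/374)b + 1029/34969)(374b^2 + 4112b + 10458) + ((351000/34969)b + 2457000/34969)
  374b^2 + 4112b + 10458 = ((6539203/175500)b + 2902427/19500)((351000/34969)b + 2457000/34969) + (0)
Last nonzero remainder: (351000/34969)b + 2457000/34969. Dividing through by 351000/34969 gives the monic gcd b + 7.
Cancel b + 7 from numerator and denominator to get the reduced form.

(36 + 23b - 12b^2 + b^3)/(54 + 15b + b^2)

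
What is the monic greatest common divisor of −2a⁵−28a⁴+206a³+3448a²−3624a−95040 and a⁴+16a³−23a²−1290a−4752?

a³+10a²−83a−792

Apply the Euclidean algorithm:
  −2a⁵−28a⁴+206a³+3448a²−3624a−95040 = (−2a+4)(a⁴+16a³−23a²−1290a−4752) + (96a³+960a²−7968a−76032)
  a⁴+16a³−23a²−1290a−4752 = ((1/96)a+1/16)(96a³+960a²−7968a−76032) + (0)
Last nonzero remainder: 96a³+960a²−7968a−76032. Dividing through by 96 gives the monic gcd a³+10a²−83a−792.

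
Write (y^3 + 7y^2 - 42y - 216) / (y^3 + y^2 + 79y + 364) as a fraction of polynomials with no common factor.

Euclidean algorithm in ℚ[y]:
  y^3 + 7y^2 - 42y - 216 = (y^3 + y^2 + 79y + 364) + (6y^2 - 121y - 580)
  y^3 + y^2 + 79y + 364 = ((1/6)y + 127/36)(6y^2 - 121y - 580) + ((21691/36)y + 21691/9)
  6y^2 - 121y - 580 = ((216/21691)y - 5220/21691)((21691/36)y + 21691/9) + (0)
Last nonzero remainder: (21691/36)y + 21691/9. Dividing through by 21691/36 gives the monic gcd y + 4.
Cancel y + 4 from numerator and denominator to get the reduced form.

(y^2 + 3y - 54)/(y^2 - 3y + 91)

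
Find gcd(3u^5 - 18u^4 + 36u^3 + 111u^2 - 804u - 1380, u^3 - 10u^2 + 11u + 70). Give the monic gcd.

u^2 - 3u - 10

By polynomial division,
  3u^5 - 18u^4 + 36u^3 + 111u^2 - 804u - 1380 = (3u^2 + 12u + 123)(u^3 - 10u^2 + 11u + 70) + (999u^2 - 2997u - 9990)
  u^3 - 10u^2 + 11u + 70 = ((1/999)u - 7/999)(999u^2 - 2997u - 9990) + (0)
Last nonzero remainder: 999u^2 - 2997u - 9990. Dividing through by 999 gives the monic gcd u^2 - 3u - 10.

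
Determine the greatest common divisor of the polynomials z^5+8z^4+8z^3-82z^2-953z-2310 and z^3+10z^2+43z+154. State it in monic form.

Euclidean algorithm in ℚ[z]:
  z^5+8z^4+8z^3-82z^2-953z-2310 = (z^2-2z-15)(z^3+10z^2+43z+154) + (0)
The last nonzero remainder z^3+10z^2+43z+154 is already monic.

z^3+10z^2+43z+154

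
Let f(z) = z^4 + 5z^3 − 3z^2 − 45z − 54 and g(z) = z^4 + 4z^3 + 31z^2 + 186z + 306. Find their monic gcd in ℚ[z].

z^2 + 6z + 9

By polynomial division,
  z^4 + 5z^3 − 3z^2 − 45z − 54 = (z^4 + 4z^3 + 31z^2 + 186z + 306) + (z^3 − 34z^2 − 231z − 360)
  z^4 + 4z^3 + 31z^2 + 186z + 306 = (z + 38)(z^3 − 34z^2 − 231z − 360) + (1554z^2 + 9324z + 13986)
  z^3 − 34z^2 − 231z − 360 = ((1/1554)z − 20/777)(1554z^2 + 9324z + 13986) + (0)
Last nonzero remainder: 1554z^2 + 9324z + 13986. Dividing through by 1554 gives the monic gcd z^2 + 6z + 9.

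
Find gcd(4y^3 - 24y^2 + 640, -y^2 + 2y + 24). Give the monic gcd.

Repeated division with remainder:
  4y^3 - 24y^2 + 640 = (-4y + 16)(-y^2 + 2y + 24) + (64y + 256)
  -y^2 + 2y + 24 = (-(1/64)y + 3/32)(64y + 256) + (0)
Last nonzero remainder: 64y + 256. Dividing through by 64 gives the monic gcd y + 4.

y + 4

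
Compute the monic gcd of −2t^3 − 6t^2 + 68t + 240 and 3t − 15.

By polynomial division,
  −2t^3 − 6t^2 + 68t + 240 = (−(2/3)t^2 − (16/3)t − 4)(3t − 15) + (180)
  3t − 15 = ((1/60)t − 1/12)(180) + (0)
The last nonzero remainder is the constant 180, so the polynomials are coprime and gcd = 1.

1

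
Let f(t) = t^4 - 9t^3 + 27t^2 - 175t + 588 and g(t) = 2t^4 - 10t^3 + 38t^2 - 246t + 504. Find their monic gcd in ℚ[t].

t^3 - 2t^2 + 13t - 84

Apply the Euclidean algorithm:
  t^4 - 9t^3 + 27t^2 - 175t + 588 = (1/2)(2t^4 - 10t^3 + 38t^2 - 246t + 504) + (-4t^3 + 8t^2 - 52t + 336)
  2t^4 - 10t^3 + 38t^2 - 246t + 504 = (-(1/2)t + 3/2)(-4t^3 + 8t^2 - 52t + 336) + (0)
Last nonzero remainder: -4t^3 + 8t^2 - 52t + 336. Dividing through by -4 gives the monic gcd t^3 - 2t^2 + 13t - 84.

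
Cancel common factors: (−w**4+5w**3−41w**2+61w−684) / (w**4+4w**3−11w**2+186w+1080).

(−w**2−2w−19)/(w**2+11w+30)

By polynomial division,
  −w**4+5w**3−41w**2+61w−684 = (−1)(w**4+4w**3−11w**2+186w+1080) + (9w**3−52w**2+247w+396)
  w**4+4w**3−11w**2+186w+1080 = ((1/9)w+88/81)(9w**3−52w**2+247w+396) + ((1462/81)w**2−(10234/81)w+5848/9)
  9w**3−52w**2+247w+396 = ((729/1462)w+891/1462)((1462/81)w**2−(10234/81)w+5848/9) + (0)
Last nonzero remainder: (1462/81)w**2−(10234/81)w+5848/9. Dividing through by 1462/81 gives the monic gcd w**2−7w+36.
Cancel w**2−7w+36 from numerator and denominator to get the reduced form.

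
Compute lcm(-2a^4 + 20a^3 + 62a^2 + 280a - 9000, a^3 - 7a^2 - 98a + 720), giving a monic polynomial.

By polynomial division,
  -2a^4 + 20a^3 + 62a^2 + 280a - 9000 = (-2a + 6)(a^3 - 7a^2 - 98a + 720) + (-92a^2 + 2308a - 13320)
  a^3 - 7a^2 - 98a + 720 = (-(1/92)a - 104/529)(-92a^2 + 2308a - 13320) + ((111600/529)a - 1004400/529)
  -92a^2 + 2308a - 13320 = (-(12167/27900)a + 19573/2790)((111600/529)a - 1004400/529) + (0)
Last nonzero remainder: (111600/529)a - 1004400/529. Dividing through by 111600/529 gives the monic gcd a - 9.
Then lcm(f, g) = f·g / gcd(f, g); expanding and making the result monic gives the answer.

a^6 - 8a^5 - 131a^4 + 598a^3 + 6700a^2 + 20200a - 360000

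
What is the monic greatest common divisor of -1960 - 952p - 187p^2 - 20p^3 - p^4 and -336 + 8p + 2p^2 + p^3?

Repeated division with remainder:
  -p^4 - 20p^3 - 187p^2 - 952p - 1960 = (-p - 18)(p^3 + 2p^2 + 8p - 336) + (-143p^2 - 1144p - 8008)
  p^3 + 2p^2 + 8p - 336 = (-(1/143)p + 6/143)(-143p^2 - 1144p - 8008) + (0)
Last nonzero remainder: -143p^2 - 1144p - 8008. Dividing through by -143 gives the monic gcd p^2 + 8p + 56.

56 + 8p + p^2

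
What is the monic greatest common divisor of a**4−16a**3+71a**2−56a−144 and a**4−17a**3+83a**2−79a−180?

a**3−12a**2+23a+36

Apply the Euclidean algorithm:
  a**4−16a**3+71a**2−56a−144 = (a**4−17a**3+83a**2−79a−180) + (a**3−12a**2+23a+36)
  a**4−17a**3+83a**2−79a−180 = (a−5)(a**3−12a**2+23a+36) + (0)
The last nonzero remainder a**3−12a**2+23a+36 is already monic.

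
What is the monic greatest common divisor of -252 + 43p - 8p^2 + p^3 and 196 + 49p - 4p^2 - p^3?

Apply the Euclidean algorithm:
  p^3 - 8p^2 + 43p - 252 = (-1)(-p^3 - 4p^2 + 49p + 196) + (-12p^2 + 92p - 56)
  -p^3 - 4p^2 + 49p + 196 = ((1/12)p + 35/36)(-12p^2 + 92p - 56) + (-(322/9)p + 2254/9)
  -12p^2 + 92p - 56 = ((54/161)p - 36/161)(-(322/9)p + 2254/9) + (0)
Last nonzero remainder: -(322/9)p + 2254/9. Dividing through by -322/9 gives the monic gcd p - 7.

-7 + p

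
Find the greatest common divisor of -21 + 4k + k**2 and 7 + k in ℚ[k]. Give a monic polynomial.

7 + k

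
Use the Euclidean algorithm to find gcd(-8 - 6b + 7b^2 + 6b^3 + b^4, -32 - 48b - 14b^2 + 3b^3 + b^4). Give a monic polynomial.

By polynomial division,
  b^4 + 6b^3 + 7b^2 - 6b - 8 = (b^4 + 3b^3 - 14b^2 - 48b - 32) + (3b^3 + 21b^2 + 42b + 24)
  b^4 + 3b^3 - 14b^2 - 48b - 32 = ((1/3)b - 4/3)(3b^3 + 21b^2 + 42b + 24) + (0)
Last nonzero remainder: 3b^3 + 21b^2 + 42b + 24. Dividing through by 3 gives the monic gcd b^3 + 7b^2 + 14b + 8.

8 + 14b + 7b^2 + b^3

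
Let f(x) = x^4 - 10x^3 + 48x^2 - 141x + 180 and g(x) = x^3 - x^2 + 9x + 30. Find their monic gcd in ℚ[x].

Repeated division with remainder:
  x^4 - 10x^3 + 48x^2 - 141x + 180 = (x - 9)(x^3 - x^2 + 9x + 30) + (30x^2 - 90x + 450)
  x^3 - x^2 + 9x + 30 = ((1/30)x + 1/15)(30x^2 - 90x + 450) + (0)
Last nonzero remainder: 30x^2 - 90x + 450. Dividing through by 30 gives the monic gcd x^2 - 3x + 15.

x^2 - 3x + 15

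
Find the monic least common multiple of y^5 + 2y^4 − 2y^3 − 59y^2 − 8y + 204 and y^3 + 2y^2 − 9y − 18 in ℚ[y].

y^6 + 5y^5 + 4y^4 − 65y^3 − 185y^2 + 180y + 612

Euclidean algorithm in ℚ[y]:
  y^5 + 2y^4 − 2y^3 − 59y^2 − 8y + 204 = (y^2 + 7)(y^3 + 2y^2 − 9y − 18) + (−55y^2 + 55y + 330)
  y^3 + 2y^2 − 9y − 18 = (−(1/55)y − 3/55)(−55y^2 + 55y + 330) + (0)
Last nonzero remainder: −55y^2 + 55y + 330. Dividing through by −55 gives the monic gcd y^2 − y − 6.
Then lcm(f, g) = f·g / gcd(f, g); expanding and making the result monic gives the answer.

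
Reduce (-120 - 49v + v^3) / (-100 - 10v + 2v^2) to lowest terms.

(-24 - 5v + v^2)/(-20 + 2v)

Repeated division with remainder:
  v^3 - 49v - 120 = ((1/2)v + 5/2)(2v^2 - 10v - 100) + (26v + 130)
  2v^2 - 10v - 100 = ((1/13)v - 10/13)(26v + 130) + (0)
Last nonzero remainder: 26v + 130. Dividing through by 26 gives the monic gcd v + 5.
Cancel v + 5 from numerator and denominator to get the reduced form.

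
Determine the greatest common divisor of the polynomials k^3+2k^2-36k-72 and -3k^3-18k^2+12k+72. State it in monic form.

Euclidean algorithm in ℚ[k]:
  k^3+2k^2-36k-72 = (-1/3)(-3k^3-18k^2+12k+72) + (-4k^2-32k-48)
  -3k^3-18k^2+12k+72 = ((3/4)k-3/2)(-4k^2-32k-48) + (0)
Last nonzero remainder: -4k^2-32k-48. Dividing through by -4 gives the monic gcd k^2+8k+12.

k^2+8k+12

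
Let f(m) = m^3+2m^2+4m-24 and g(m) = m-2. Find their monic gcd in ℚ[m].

By polynomial division,
  m^3+2m^2+4m-24 = (m^2+4m+12)(m-2) + (0)
The last nonzero remainder m-2 is already monic.

m-2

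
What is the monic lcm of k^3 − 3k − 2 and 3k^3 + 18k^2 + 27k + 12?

Apply the Euclidean algorithm:
  k^3 − 3k − 2 = (1/3)(3k^3 + 18k^2 + 27k + 12) + (−6k^2 − 12k − 6)
  3k^3 + 18k^2 + 27k + 12 = (−(1/2)k − 2)(−6k^2 − 12k − 6) + (0)
Last nonzero remainder: −6k^2 − 12k − 6. Dividing through by −6 gives the monic gcd k^2 + 2k + 1.
Then lcm(f, g) = f·g / gcd(f, g); expanding and making the result monic gives the answer.

k^4 + 4k^3 − 3k^2 − 14k − 8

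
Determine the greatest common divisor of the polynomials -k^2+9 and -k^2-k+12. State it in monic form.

k-3

Repeated division with remainder:
  -k^2+9 = (-k^2-k+12) + (k-3)
  -k^2-k+12 = (-k-4)(k-3) + (0)
The last nonzero remainder k-3 is already monic.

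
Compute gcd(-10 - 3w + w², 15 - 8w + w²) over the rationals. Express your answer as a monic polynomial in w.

-5 + w

Repeated division with remainder:
  w² - 3w - 10 = (w² - 8w + 15) + (5w - 25)
  w² - 8w + 15 = ((1/5)w - 3/5)(5w - 25) + (0)
Last nonzero remainder: 5w - 25. Dividing through by 5 gives the monic gcd w - 5.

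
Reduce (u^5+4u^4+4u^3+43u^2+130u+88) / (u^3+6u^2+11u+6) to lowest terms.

(u^3+u^2-u+44)/(u+3)

By polynomial division,
  u^5+4u^4+4u^3+43u^2+130u+88 = (u^2-2u+5)(u^3+6u^2+11u+6) + (29u^2+87u+58)
  u^3+6u^2+11u+6 = ((1/29)u+3/29)(29u^2+87u+58) + (0)
Last nonzero remainder: 29u^2+87u+58. Dividing through by 29 gives the monic gcd u^2+3u+2.
Cancel u^2+3u+2 from numerator and denominator to get the reduced form.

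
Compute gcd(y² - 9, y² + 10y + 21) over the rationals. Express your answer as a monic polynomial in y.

y + 3

By polynomial division,
  y² - 9 = (y² + 10y + 21) + (-10y - 30)
  y² + 10y + 21 = (-(1/10)y - 7/10)(-10y - 30) + (0)
Last nonzero remainder: -10y - 30. Dividing through by -10 gives the monic gcd y + 3.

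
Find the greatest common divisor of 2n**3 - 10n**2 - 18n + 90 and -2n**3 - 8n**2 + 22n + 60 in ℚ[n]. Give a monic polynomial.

Repeated division with remainder:
  2n**3 - 10n**2 - 18n + 90 = (-1)(-2n**3 - 8n**2 + 22n + 60) + (-18n**2 + 4n + 150)
  -2n**3 - 8n**2 + 22n + 60 = ((1/9)n + 38/81)(-18n**2 + 4n + 150) + ((280/81)n - 280/27)
  -18n**2 + 4n + 150 = (-(729/140)n - 405/28)((280/81)n - 280/27) + (0)
Last nonzero remainder: (280/81)n - 280/27. Dividing through by 280/81 gives the monic gcd n - 3.

n - 3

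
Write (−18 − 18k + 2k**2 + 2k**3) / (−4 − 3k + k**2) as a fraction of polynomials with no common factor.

(−18 + 2k**2)/(−4 + k)

By polynomial division,
  2k**3 + 2k**2 − 18k − 18 = (2k + 8)(k**2 − 3k − 4) + (14k + 14)
  k**2 − 3k − 4 = ((1/14)k − 2/7)(14k + 14) + (0)
Last nonzero remainder: 14k + 14. Dividing through by 14 gives the monic gcd k + 1.
Cancel k + 1 from numerator and denominator to get the reduced form.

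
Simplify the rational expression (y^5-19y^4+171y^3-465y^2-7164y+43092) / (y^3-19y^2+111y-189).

(y^3-3y^2+60y+684)/(y-3)

Repeated division with remainder:
  y^5-19y^4+171y^3-465y^2-7164y+43092 = (y^2+60)(y^3-19y^2+111y-189) + (864y^2-13824y+54432)
  y^3-19y^2+111y-189 = ((1/864)y-1/288)(864y^2-13824y+54432) + (0)
Last nonzero remainder: 864y^2-13824y+54432. Dividing through by 864 gives the monic gcd y^2-16y+63.
Cancel y^2-16y+63 from numerator and denominator to get the reduced form.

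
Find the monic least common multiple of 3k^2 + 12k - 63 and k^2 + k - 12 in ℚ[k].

k^3 + 8k^2 - 5k - 84

Euclidean algorithm in ℚ[k]:
  3k^2 + 12k - 63 = (3)(k^2 + k - 12) + (9k - 27)
  k^2 + k - 12 = ((1/9)k + 4/9)(9k - 27) + (0)
Last nonzero remainder: 9k - 27. Dividing through by 9 gives the monic gcd k - 3.
Then lcm(f, g) = f·g / gcd(f, g); expanding and making the result monic gives the answer.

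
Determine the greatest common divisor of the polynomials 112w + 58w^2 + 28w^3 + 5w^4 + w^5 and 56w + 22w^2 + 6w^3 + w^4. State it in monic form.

14w + 2w^2 + w^3

Euclidean algorithm in ℚ[w]:
  w^5 + 5w^4 + 28w^3 + 58w^2 + 112w = (w - 1)(w^4 + 6w^3 + 22w^2 + 56w) + (12w^3 + 24w^2 + 168w)
  w^4 + 6w^3 + 22w^2 + 56w = ((1/12)w + 1/3)(12w^3 + 24w^2 + 168w) + (0)
Last nonzero remainder: 12w^3 + 24w^2 + 168w. Dividing through by 12 gives the monic gcd w^3 + 2w^2 + 14w.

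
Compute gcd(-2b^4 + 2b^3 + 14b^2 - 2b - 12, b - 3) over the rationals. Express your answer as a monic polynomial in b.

b - 3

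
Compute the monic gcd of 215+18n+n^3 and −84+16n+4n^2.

1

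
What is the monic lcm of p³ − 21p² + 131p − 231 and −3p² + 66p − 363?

By polynomial division,
  p³ − 21p² + 131p − 231 = (−(1/3)p − 1/3)(−3p² + 66p − 363) + (32p − 352)
  −3p² + 66p − 363 = (−(3/32)p + 33/32)(32p − 352) + (0)
Last nonzero remainder: 32p − 352. Dividing through by 32 gives the monic gcd p − 11.
Then lcm(f, g) = f·g / gcd(f, g); expanding and making the result monic gives the answer.

p⁴ − 32p³ + 362p² − 1672p + 2541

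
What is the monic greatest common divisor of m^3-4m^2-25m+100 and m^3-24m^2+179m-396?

By polynomial division,
  m^3-4m^2-25m+100 = (m^3-24m^2+179m-396) + (20m^2-204m+496)
  m^3-24m^2+179m-396 = ((1/20)m-69/100)(20m^2-204m+496) + ((336/25)m-1344/25)
  20m^2-204m+496 = ((125/84)m-775/84)((336/25)m-1344/25) + (0)
Last nonzero remainder: (336/25)m-1344/25. Dividing through by 336/25 gives the monic gcd m-4.

m-4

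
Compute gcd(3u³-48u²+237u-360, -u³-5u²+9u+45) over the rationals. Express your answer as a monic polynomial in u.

Euclidean algorithm in ℚ[u]:
  3u³-48u²+237u-360 = (-3)(-u³-5u²+9u+45) + (-63u²+264u-225)
  -u³-5u²+9u+45 = ((1/63)u+193/1323)(-63u²+264u-225) + (-(11440/441)u+11440/147)
  -63u²+264u-225 = ((27783/11440)u-6615/2288)(-(11440/441)u+11440/147) + (0)
Last nonzero remainder: -(11440/441)u+11440/147. Dividing through by -11440/441 gives the monic gcd u-3.

u-3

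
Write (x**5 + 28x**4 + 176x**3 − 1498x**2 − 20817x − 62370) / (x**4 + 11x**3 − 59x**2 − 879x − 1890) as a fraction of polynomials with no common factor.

(x**2 + 20x + 99)/(x + 3)

Repeated division with remainder:
  x**5 + 28x**4 + 176x**3 − 1498x**2 − 20817x − 62370 = (x + 17)(x**4 + 11x**3 − 59x**2 − 879x − 1890) + (48x**3 + 384x**2 − 3984x − 30240)
  x**4 + 11x**3 − 59x**2 − 879x − 1890 = ((1/48)x + 1/16)(48x**3 + 384x**2 − 3984x − 30240) + (0)
Last nonzero remainder: 48x**3 + 384x**2 − 3984x − 30240. Dividing through by 48 gives the monic gcd x**3 + 8x**2 − 83x − 630.
Cancel x**3 + 8x**2 − 83x − 630 from numerator and denominator to get the reduced form.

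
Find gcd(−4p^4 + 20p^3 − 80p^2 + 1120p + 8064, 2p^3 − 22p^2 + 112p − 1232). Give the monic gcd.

By polynomial division,
  −4p^4 + 20p^3 − 80p^2 + 1120p + 8064 = (−2p − 12)(2p^3 − 22p^2 + 112p − 1232) + (−120p^2 − 6720)
  2p^3 − 22p^2 + 112p − 1232 = (−(1/60)p + 11/60)(−120p^2 − 6720) + (0)
Last nonzero remainder: −120p^2 − 6720. Dividing through by −120 gives the monic gcd p^2 + 56.

p^2 + 56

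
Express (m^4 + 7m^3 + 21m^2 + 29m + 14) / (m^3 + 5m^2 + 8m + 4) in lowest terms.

Apply the Euclidean algorithm:
  m^4 + 7m^3 + 21m^2 + 29m + 14 = (m + 2)(m^3 + 5m^2 + 8m + 4) + (3m^2 + 9m + 6)
  m^3 + 5m^2 + 8m + 4 = ((1/3)m + 2/3)(3m^2 + 9m + 6) + (0)
Last nonzero remainder: 3m^2 + 9m + 6. Dividing through by 3 gives the monic gcd m^2 + 3m + 2.
Cancel m^2 + 3m + 2 from numerator and denominator to get the reduced form.

(m^2 + 4m + 7)/(m + 2)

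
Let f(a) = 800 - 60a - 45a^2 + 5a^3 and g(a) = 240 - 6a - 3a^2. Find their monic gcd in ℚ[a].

-8 + a

By polynomial division,
  5a^3 - 45a^2 - 60a + 800 = (-(5/3)a + 55/3)(-3a^2 - 6a + 240) + (450a - 3600)
  -3a^2 - 6a + 240 = (-(1/150)a - 1/15)(450a - 3600) + (0)
Last nonzero remainder: 450a - 3600. Dividing through by 450 gives the monic gcd a - 8.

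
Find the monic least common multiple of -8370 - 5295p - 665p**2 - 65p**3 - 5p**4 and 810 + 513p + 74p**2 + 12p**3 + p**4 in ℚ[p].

75330 + 49329p + 8718p**2 + 1777p**3 + 191p**4 + 14p**5 + p**6

Euclidean algorithm in ℚ[p]:
  -5p**4 - 65p**3 - 665p**2 - 5295p - 8370 = (-5)(p**4 + 12p**3 + 74p**2 + 513p + 810) + (-5p**3 - 295p**2 - 2730p - 4320)
  p**4 + 12p**3 + 74p**2 + 513p + 810 = (-(1/5)p + 47/5)(-5p**3 - 295p**2 - 2730p - 4320) + (2301p**2 + 25311p + 41418)
  -5p**3 - 295p**2 - 2730p - 4320 = (-(5/2301)p - 80/767)(2301p**2 + 25311p + 41418) + (0)
Last nonzero remainder: 2301p**2 + 25311p + 41418. Dividing through by 2301 gives the monic gcd p**2 + 11p + 18.
Then lcm(f, g) = f·g / gcd(f, g); expanding and making the result monic gives the answer.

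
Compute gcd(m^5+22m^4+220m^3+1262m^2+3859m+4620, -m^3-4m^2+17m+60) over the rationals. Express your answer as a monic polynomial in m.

m^2+8m+15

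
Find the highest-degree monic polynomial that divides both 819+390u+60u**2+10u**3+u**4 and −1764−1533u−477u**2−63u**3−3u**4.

Apply the Euclidean algorithm:
  u**4+10u**3+60u**2+390u+819 = (−1/3)(−3u**4−63u**3−477u**2−1533u−1764) + (−11u**3−99u**2−121u+231)
  −3u**4−63u**3−477u**2−1533u−1764 = ((3/11)u+36/11)(−11u**3−99u**2−121u+231) + (−120u**2−1200u−2520)
  −11u**3−99u**2−121u+231 = ((11/120)u−11/120)(−120u**2−1200u−2520) + (0)
Last nonzero remainder: −120u**2−1200u−2520. Dividing through by −120 gives the monic gcd u**2+10u+21.

21+10u+u**2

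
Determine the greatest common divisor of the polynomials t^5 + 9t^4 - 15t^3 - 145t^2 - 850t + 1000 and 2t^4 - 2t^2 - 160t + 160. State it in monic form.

t^3 + 4t^2 + 15t - 20

Repeated division with remainder:
  t^5 + 9t^4 - 15t^3 - 145t^2 - 850t + 1000 = ((1/2)t + 9/2)(2t^4 - 2t^2 - 160t + 160) + (-14t^3 - 56t^2 - 210t + 280)
  2t^4 - 2t^2 - 160t + 160 = (-(1/7)t + 4/7)(-14t^3 - 56t^2 - 210t + 280) + (0)
Last nonzero remainder: -14t^3 - 56t^2 - 210t + 280. Dividing through by -14 gives the monic gcd t^3 + 4t^2 + 15t - 20.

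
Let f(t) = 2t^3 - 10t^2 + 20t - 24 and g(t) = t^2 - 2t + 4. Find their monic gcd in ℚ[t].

t^2 - 2t + 4

Euclidean algorithm in ℚ[t]:
  2t^3 - 10t^2 + 20t - 24 = (2t - 6)(t^2 - 2t + 4) + (0)
The last nonzero remainder t^2 - 2t + 4 is already monic.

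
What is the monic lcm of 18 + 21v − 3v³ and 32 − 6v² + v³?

Repeated division with remainder:
  −3v³ + 21v + 18 = (−3)(v³ − 6v² + 32) + (−18v² + 21v + 114)
  v³ − 6v² + 32 = (−(1/18)v + 29/108)(−18v² + 21v + 114) + ((25/36)v + 25/18)
  −18v² + 21v + 114 = (−(648/25)v + 2052/25)((25/36)v + 25/18) + (0)
Last nonzero remainder: (25/36)v + 25/18. Dividing through by 25/36 gives the monic gcd v + 2.
Then lcm(f, g) = f·g / gcd(f, g); expanding and making the result monic gives the answer.

−96 − 64v + 50v² + 9v³ − 8v⁴ + v⁵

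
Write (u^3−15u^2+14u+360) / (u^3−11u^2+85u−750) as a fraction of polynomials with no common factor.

(u^2−5u−36)/(u^2−u+75)

By polynomial division,
  u^3−15u^2+14u+360 = (u^3−11u^2+85u−750) + (−4u^2−71u+1110)
  u^3−11u^2+85u−750 = (−(1/4)u+115/16)(−4u^2−71u+1110) + ((13965/16)u−69825/8)
  −4u^2−71u+1110 = (−(64/13965)u−592/4655)((13965/16)u−69825/8) + (0)
Last nonzero remainder: (13965/16)u−69825/8. Dividing through by 13965/16 gives the monic gcd u−10.
Cancel u−10 from numerator and denominator to get the reduced form.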